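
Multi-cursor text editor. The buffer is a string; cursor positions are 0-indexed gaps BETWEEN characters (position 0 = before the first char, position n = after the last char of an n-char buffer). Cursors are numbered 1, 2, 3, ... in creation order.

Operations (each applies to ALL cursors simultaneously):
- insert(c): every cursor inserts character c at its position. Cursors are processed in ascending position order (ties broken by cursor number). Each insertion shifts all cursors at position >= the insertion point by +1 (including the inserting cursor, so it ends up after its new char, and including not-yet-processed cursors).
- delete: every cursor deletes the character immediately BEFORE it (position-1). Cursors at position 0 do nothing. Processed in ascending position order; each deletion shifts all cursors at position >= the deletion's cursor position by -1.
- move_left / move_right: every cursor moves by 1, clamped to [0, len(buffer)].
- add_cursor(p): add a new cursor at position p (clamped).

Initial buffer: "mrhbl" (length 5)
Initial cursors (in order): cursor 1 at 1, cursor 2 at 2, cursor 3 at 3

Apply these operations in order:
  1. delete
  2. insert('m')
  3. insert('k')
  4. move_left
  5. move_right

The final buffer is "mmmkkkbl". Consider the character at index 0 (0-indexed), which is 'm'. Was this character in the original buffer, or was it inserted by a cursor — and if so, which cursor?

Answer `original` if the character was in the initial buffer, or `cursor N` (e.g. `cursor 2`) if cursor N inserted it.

After op 1 (delete): buffer="bl" (len 2), cursors c1@0 c2@0 c3@0, authorship ..
After op 2 (insert('m')): buffer="mmmbl" (len 5), cursors c1@3 c2@3 c3@3, authorship 123..
After op 3 (insert('k')): buffer="mmmkkkbl" (len 8), cursors c1@6 c2@6 c3@6, authorship 123123..
After op 4 (move_left): buffer="mmmkkkbl" (len 8), cursors c1@5 c2@5 c3@5, authorship 123123..
After op 5 (move_right): buffer="mmmkkkbl" (len 8), cursors c1@6 c2@6 c3@6, authorship 123123..
Authorship (.=original, N=cursor N): 1 2 3 1 2 3 . .
Index 0: author = 1

Answer: cursor 1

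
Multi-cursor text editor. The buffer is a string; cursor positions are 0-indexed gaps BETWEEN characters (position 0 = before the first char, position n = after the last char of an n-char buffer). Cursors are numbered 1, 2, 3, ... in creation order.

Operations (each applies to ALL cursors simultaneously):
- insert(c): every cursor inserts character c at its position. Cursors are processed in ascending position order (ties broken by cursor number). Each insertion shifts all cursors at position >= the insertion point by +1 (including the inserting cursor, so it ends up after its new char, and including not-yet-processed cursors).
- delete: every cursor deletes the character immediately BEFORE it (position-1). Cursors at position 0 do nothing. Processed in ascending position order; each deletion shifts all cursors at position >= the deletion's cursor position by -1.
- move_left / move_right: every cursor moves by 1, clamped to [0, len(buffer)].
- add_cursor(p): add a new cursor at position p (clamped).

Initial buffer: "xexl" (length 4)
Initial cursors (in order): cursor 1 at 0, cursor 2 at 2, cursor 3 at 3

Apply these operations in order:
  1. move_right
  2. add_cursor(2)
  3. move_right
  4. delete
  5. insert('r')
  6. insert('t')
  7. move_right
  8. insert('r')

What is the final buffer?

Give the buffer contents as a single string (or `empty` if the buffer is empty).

After op 1 (move_right): buffer="xexl" (len 4), cursors c1@1 c2@3 c3@4, authorship ....
After op 2 (add_cursor(2)): buffer="xexl" (len 4), cursors c1@1 c4@2 c2@3 c3@4, authorship ....
After op 3 (move_right): buffer="xexl" (len 4), cursors c1@2 c4@3 c2@4 c3@4, authorship ....
After op 4 (delete): buffer="" (len 0), cursors c1@0 c2@0 c3@0 c4@0, authorship 
After op 5 (insert('r')): buffer="rrrr" (len 4), cursors c1@4 c2@4 c3@4 c4@4, authorship 1234
After op 6 (insert('t')): buffer="rrrrtttt" (len 8), cursors c1@8 c2@8 c3@8 c4@8, authorship 12341234
After op 7 (move_right): buffer="rrrrtttt" (len 8), cursors c1@8 c2@8 c3@8 c4@8, authorship 12341234
After op 8 (insert('r')): buffer="rrrrttttrrrr" (len 12), cursors c1@12 c2@12 c3@12 c4@12, authorship 123412341234

Answer: rrrrttttrrrr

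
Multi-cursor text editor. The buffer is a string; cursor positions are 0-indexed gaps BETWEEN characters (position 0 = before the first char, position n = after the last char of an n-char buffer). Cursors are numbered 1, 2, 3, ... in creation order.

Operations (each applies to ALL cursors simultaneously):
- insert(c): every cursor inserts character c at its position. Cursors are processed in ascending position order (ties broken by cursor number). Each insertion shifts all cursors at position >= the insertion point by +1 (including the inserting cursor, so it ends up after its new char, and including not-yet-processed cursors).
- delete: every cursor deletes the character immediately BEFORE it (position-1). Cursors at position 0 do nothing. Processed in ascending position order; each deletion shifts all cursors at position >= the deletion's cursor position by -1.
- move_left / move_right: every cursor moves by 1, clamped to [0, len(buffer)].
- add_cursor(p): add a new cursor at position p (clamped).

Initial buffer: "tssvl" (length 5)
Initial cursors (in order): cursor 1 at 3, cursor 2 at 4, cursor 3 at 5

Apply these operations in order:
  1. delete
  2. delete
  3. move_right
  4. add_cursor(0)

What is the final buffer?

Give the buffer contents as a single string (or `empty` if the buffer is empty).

After op 1 (delete): buffer="ts" (len 2), cursors c1@2 c2@2 c3@2, authorship ..
After op 2 (delete): buffer="" (len 0), cursors c1@0 c2@0 c3@0, authorship 
After op 3 (move_right): buffer="" (len 0), cursors c1@0 c2@0 c3@0, authorship 
After op 4 (add_cursor(0)): buffer="" (len 0), cursors c1@0 c2@0 c3@0 c4@0, authorship 

Answer: empty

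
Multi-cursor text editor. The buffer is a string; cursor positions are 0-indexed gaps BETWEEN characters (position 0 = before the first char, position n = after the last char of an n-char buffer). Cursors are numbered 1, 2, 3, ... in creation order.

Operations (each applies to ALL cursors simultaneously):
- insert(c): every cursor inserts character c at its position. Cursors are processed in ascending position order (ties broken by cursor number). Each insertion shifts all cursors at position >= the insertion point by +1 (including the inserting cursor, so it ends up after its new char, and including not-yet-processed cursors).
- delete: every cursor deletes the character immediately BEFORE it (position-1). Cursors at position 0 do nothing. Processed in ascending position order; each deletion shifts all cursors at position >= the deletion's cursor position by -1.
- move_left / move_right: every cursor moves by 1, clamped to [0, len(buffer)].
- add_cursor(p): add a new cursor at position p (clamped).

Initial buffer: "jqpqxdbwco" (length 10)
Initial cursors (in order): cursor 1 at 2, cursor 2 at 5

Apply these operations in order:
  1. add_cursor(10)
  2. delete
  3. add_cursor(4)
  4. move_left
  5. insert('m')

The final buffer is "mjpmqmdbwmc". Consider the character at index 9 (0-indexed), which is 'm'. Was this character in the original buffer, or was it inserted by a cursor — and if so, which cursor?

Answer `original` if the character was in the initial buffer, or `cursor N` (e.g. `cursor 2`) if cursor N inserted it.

After op 1 (add_cursor(10)): buffer="jqpqxdbwco" (len 10), cursors c1@2 c2@5 c3@10, authorship ..........
After op 2 (delete): buffer="jpqdbwc" (len 7), cursors c1@1 c2@3 c3@7, authorship .......
After op 3 (add_cursor(4)): buffer="jpqdbwc" (len 7), cursors c1@1 c2@3 c4@4 c3@7, authorship .......
After op 4 (move_left): buffer="jpqdbwc" (len 7), cursors c1@0 c2@2 c4@3 c3@6, authorship .......
After op 5 (insert('m')): buffer="mjpmqmdbwmc" (len 11), cursors c1@1 c2@4 c4@6 c3@10, authorship 1..2.4...3.
Authorship (.=original, N=cursor N): 1 . . 2 . 4 . . . 3 .
Index 9: author = 3

Answer: cursor 3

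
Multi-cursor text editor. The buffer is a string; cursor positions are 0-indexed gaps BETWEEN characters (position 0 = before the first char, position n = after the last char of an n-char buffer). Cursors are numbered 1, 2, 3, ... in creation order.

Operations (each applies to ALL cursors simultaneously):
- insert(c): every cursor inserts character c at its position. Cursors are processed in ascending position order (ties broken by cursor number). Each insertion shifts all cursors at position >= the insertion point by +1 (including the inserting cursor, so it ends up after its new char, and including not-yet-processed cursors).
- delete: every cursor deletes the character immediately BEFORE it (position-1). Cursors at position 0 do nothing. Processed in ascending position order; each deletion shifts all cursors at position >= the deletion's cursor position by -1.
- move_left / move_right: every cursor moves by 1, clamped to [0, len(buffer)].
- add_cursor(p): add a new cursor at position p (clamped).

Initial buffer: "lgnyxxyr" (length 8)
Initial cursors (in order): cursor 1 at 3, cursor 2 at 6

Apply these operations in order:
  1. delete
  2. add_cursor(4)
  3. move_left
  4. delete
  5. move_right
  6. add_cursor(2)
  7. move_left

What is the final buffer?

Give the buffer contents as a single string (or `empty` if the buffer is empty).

Answer: xyr

Derivation:
After op 1 (delete): buffer="lgyxyr" (len 6), cursors c1@2 c2@4, authorship ......
After op 2 (add_cursor(4)): buffer="lgyxyr" (len 6), cursors c1@2 c2@4 c3@4, authorship ......
After op 3 (move_left): buffer="lgyxyr" (len 6), cursors c1@1 c2@3 c3@3, authorship ......
After op 4 (delete): buffer="xyr" (len 3), cursors c1@0 c2@0 c3@0, authorship ...
After op 5 (move_right): buffer="xyr" (len 3), cursors c1@1 c2@1 c3@1, authorship ...
After op 6 (add_cursor(2)): buffer="xyr" (len 3), cursors c1@1 c2@1 c3@1 c4@2, authorship ...
After op 7 (move_left): buffer="xyr" (len 3), cursors c1@0 c2@0 c3@0 c4@1, authorship ...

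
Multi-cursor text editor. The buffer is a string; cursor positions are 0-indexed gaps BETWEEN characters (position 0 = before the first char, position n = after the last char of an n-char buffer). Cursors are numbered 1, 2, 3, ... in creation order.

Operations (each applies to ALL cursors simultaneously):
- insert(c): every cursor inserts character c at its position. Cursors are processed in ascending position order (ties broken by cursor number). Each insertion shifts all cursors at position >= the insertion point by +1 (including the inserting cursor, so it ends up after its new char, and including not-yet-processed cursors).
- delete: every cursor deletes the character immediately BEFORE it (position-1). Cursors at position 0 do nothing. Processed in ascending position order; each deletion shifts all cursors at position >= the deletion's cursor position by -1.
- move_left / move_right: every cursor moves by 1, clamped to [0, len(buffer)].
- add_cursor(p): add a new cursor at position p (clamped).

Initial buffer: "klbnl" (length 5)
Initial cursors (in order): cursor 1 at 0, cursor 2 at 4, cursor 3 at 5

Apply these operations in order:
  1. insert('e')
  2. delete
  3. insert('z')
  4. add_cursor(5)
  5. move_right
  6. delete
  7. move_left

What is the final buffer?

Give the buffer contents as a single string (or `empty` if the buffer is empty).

After op 1 (insert('e')): buffer="eklbnele" (len 8), cursors c1@1 c2@6 c3@8, authorship 1....2.3
After op 2 (delete): buffer="klbnl" (len 5), cursors c1@0 c2@4 c3@5, authorship .....
After op 3 (insert('z')): buffer="zklbnzlz" (len 8), cursors c1@1 c2@6 c3@8, authorship 1....2.3
After op 4 (add_cursor(5)): buffer="zklbnzlz" (len 8), cursors c1@1 c4@5 c2@6 c3@8, authorship 1....2.3
After op 5 (move_right): buffer="zklbnzlz" (len 8), cursors c1@2 c4@6 c2@7 c3@8, authorship 1....2.3
After op 6 (delete): buffer="zlbn" (len 4), cursors c1@1 c2@4 c3@4 c4@4, authorship 1...
After op 7 (move_left): buffer="zlbn" (len 4), cursors c1@0 c2@3 c3@3 c4@3, authorship 1...

Answer: zlbn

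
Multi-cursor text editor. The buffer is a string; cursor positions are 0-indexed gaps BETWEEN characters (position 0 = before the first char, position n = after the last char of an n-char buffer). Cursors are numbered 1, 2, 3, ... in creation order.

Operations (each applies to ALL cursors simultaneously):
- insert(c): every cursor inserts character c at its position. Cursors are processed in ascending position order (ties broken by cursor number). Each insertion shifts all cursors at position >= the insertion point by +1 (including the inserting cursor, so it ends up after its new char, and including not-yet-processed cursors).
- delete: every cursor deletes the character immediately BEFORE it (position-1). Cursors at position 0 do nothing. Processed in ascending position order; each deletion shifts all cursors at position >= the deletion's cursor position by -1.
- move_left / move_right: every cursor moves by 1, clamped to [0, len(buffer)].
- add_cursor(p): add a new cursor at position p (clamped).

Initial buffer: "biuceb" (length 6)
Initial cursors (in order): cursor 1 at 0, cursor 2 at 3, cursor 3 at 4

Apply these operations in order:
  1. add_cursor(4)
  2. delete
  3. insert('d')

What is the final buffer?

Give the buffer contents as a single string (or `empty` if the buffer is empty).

After op 1 (add_cursor(4)): buffer="biuceb" (len 6), cursors c1@0 c2@3 c3@4 c4@4, authorship ......
After op 2 (delete): buffer="beb" (len 3), cursors c1@0 c2@1 c3@1 c4@1, authorship ...
After op 3 (insert('d')): buffer="dbdddeb" (len 7), cursors c1@1 c2@5 c3@5 c4@5, authorship 1.234..

Answer: dbdddeb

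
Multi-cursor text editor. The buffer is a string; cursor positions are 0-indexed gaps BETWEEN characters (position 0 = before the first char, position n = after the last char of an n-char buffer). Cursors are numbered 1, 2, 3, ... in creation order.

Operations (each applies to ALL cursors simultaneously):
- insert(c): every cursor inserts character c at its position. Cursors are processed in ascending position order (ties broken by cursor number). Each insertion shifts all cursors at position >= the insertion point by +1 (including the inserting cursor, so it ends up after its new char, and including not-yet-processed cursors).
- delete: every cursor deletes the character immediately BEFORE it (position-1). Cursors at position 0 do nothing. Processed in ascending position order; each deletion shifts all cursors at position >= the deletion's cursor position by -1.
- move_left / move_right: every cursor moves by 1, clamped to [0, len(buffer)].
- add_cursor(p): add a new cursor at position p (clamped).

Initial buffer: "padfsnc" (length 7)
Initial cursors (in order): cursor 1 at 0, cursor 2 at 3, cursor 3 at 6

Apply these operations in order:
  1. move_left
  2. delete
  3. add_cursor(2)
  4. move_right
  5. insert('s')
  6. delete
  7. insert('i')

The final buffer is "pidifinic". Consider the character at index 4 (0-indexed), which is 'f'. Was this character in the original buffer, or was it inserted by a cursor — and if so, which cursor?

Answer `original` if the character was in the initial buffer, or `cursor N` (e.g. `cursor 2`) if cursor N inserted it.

Answer: original

Derivation:
After op 1 (move_left): buffer="padfsnc" (len 7), cursors c1@0 c2@2 c3@5, authorship .......
After op 2 (delete): buffer="pdfnc" (len 5), cursors c1@0 c2@1 c3@3, authorship .....
After op 3 (add_cursor(2)): buffer="pdfnc" (len 5), cursors c1@0 c2@1 c4@2 c3@3, authorship .....
After op 4 (move_right): buffer="pdfnc" (len 5), cursors c1@1 c2@2 c4@3 c3@4, authorship .....
After op 5 (insert('s')): buffer="psdsfsnsc" (len 9), cursors c1@2 c2@4 c4@6 c3@8, authorship .1.2.4.3.
After op 6 (delete): buffer="pdfnc" (len 5), cursors c1@1 c2@2 c4@3 c3@4, authorship .....
After op 7 (insert('i')): buffer="pidifinic" (len 9), cursors c1@2 c2@4 c4@6 c3@8, authorship .1.2.4.3.
Authorship (.=original, N=cursor N): . 1 . 2 . 4 . 3 .
Index 4: author = original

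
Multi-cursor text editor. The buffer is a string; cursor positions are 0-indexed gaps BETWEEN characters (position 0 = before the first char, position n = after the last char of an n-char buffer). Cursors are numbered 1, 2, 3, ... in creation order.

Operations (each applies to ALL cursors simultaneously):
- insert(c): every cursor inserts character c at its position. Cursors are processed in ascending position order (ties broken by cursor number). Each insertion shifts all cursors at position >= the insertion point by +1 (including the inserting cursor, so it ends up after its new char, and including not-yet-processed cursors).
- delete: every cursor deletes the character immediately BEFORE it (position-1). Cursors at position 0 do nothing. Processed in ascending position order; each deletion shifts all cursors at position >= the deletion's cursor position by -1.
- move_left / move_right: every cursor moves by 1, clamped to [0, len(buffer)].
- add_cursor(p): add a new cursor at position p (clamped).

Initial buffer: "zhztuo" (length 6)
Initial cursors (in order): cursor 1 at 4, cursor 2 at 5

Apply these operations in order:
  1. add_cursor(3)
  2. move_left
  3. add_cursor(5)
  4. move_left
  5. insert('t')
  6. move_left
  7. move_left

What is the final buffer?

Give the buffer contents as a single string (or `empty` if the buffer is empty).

Answer: zthtztttuo

Derivation:
After op 1 (add_cursor(3)): buffer="zhztuo" (len 6), cursors c3@3 c1@4 c2@5, authorship ......
After op 2 (move_left): buffer="zhztuo" (len 6), cursors c3@2 c1@3 c2@4, authorship ......
After op 3 (add_cursor(5)): buffer="zhztuo" (len 6), cursors c3@2 c1@3 c2@4 c4@5, authorship ......
After op 4 (move_left): buffer="zhztuo" (len 6), cursors c3@1 c1@2 c2@3 c4@4, authorship ......
After op 5 (insert('t')): buffer="zthtztttuo" (len 10), cursors c3@2 c1@4 c2@6 c4@8, authorship .3.1.2.4..
After op 6 (move_left): buffer="zthtztttuo" (len 10), cursors c3@1 c1@3 c2@5 c4@7, authorship .3.1.2.4..
After op 7 (move_left): buffer="zthtztttuo" (len 10), cursors c3@0 c1@2 c2@4 c4@6, authorship .3.1.2.4..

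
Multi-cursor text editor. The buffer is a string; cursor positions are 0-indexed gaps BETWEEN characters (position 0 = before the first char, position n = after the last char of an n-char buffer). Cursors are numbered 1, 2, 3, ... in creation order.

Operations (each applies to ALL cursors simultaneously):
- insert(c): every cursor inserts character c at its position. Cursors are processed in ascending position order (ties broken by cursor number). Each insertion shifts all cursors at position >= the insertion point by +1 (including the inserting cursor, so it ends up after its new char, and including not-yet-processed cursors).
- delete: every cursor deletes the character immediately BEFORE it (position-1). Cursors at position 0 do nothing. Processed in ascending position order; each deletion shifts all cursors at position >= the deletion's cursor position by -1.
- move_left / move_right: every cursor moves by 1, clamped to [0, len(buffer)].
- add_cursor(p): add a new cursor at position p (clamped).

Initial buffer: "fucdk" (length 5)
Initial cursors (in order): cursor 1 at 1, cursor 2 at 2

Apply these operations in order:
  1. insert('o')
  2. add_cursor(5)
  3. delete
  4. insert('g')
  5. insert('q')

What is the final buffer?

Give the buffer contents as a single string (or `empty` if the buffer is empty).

Answer: fgquggqqdk

Derivation:
After op 1 (insert('o')): buffer="fouocdk" (len 7), cursors c1@2 c2@4, authorship .1.2...
After op 2 (add_cursor(5)): buffer="fouocdk" (len 7), cursors c1@2 c2@4 c3@5, authorship .1.2...
After op 3 (delete): buffer="fudk" (len 4), cursors c1@1 c2@2 c3@2, authorship ....
After op 4 (insert('g')): buffer="fguggdk" (len 7), cursors c1@2 c2@5 c3@5, authorship .1.23..
After op 5 (insert('q')): buffer="fgquggqqdk" (len 10), cursors c1@3 c2@8 c3@8, authorship .11.2323..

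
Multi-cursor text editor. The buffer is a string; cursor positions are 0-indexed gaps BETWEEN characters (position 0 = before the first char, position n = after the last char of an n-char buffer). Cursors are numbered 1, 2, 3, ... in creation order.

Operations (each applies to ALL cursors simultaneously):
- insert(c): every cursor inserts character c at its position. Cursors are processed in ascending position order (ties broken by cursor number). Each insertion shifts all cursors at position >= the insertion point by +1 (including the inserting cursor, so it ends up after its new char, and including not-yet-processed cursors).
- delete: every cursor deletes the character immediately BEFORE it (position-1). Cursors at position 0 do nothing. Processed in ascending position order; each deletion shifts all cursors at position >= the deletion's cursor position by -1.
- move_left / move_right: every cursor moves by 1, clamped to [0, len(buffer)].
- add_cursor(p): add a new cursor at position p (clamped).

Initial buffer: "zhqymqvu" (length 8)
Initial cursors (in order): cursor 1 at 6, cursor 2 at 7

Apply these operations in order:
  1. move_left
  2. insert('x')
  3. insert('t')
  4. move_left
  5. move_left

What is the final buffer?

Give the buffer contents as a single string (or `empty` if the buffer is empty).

Answer: zhqymxtqxtvu

Derivation:
After op 1 (move_left): buffer="zhqymqvu" (len 8), cursors c1@5 c2@6, authorship ........
After op 2 (insert('x')): buffer="zhqymxqxvu" (len 10), cursors c1@6 c2@8, authorship .....1.2..
After op 3 (insert('t')): buffer="zhqymxtqxtvu" (len 12), cursors c1@7 c2@10, authorship .....11.22..
After op 4 (move_left): buffer="zhqymxtqxtvu" (len 12), cursors c1@6 c2@9, authorship .....11.22..
After op 5 (move_left): buffer="zhqymxtqxtvu" (len 12), cursors c1@5 c2@8, authorship .....11.22..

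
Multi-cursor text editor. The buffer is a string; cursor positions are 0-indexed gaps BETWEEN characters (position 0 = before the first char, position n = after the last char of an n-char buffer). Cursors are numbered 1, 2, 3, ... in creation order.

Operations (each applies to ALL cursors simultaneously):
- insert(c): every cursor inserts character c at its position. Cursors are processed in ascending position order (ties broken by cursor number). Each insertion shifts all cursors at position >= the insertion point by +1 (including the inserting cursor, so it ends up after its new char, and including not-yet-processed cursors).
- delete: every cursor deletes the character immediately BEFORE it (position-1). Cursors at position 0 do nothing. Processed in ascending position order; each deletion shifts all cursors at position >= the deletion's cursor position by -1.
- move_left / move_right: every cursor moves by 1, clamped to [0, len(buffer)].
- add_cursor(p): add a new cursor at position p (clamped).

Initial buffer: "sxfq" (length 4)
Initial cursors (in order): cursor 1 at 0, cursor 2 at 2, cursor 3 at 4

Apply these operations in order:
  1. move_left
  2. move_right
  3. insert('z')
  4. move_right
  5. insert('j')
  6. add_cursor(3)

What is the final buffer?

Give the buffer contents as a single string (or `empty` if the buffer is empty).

After op 1 (move_left): buffer="sxfq" (len 4), cursors c1@0 c2@1 c3@3, authorship ....
After op 2 (move_right): buffer="sxfq" (len 4), cursors c1@1 c2@2 c3@4, authorship ....
After op 3 (insert('z')): buffer="szxzfqz" (len 7), cursors c1@2 c2@4 c3@7, authorship .1.2..3
After op 4 (move_right): buffer="szxzfqz" (len 7), cursors c1@3 c2@5 c3@7, authorship .1.2..3
After op 5 (insert('j')): buffer="szxjzfjqzj" (len 10), cursors c1@4 c2@7 c3@10, authorship .1.12.2.33
After op 6 (add_cursor(3)): buffer="szxjzfjqzj" (len 10), cursors c4@3 c1@4 c2@7 c3@10, authorship .1.12.2.33

Answer: szxjzfjqzj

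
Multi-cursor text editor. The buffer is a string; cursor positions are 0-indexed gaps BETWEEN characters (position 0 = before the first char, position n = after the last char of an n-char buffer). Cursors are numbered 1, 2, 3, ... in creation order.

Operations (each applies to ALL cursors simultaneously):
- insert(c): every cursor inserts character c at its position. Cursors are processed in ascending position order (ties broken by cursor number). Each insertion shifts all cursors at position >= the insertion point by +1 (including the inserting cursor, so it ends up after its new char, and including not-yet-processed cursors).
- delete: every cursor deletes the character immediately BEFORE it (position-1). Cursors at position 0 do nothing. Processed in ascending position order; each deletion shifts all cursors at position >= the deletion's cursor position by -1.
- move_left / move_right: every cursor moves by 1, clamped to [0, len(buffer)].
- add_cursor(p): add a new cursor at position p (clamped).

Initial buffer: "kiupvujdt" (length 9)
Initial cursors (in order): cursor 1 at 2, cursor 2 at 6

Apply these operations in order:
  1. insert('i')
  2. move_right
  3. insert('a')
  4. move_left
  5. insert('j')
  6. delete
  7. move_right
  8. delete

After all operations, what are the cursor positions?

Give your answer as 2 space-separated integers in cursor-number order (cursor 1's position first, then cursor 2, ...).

Answer: 4 9

Derivation:
After op 1 (insert('i')): buffer="kiiupvuijdt" (len 11), cursors c1@3 c2@8, authorship ..1....2...
After op 2 (move_right): buffer="kiiupvuijdt" (len 11), cursors c1@4 c2@9, authorship ..1....2...
After op 3 (insert('a')): buffer="kiiuapvuijadt" (len 13), cursors c1@5 c2@11, authorship ..1.1...2.2..
After op 4 (move_left): buffer="kiiuapvuijadt" (len 13), cursors c1@4 c2@10, authorship ..1.1...2.2..
After op 5 (insert('j')): buffer="kiiujapvuijjadt" (len 15), cursors c1@5 c2@12, authorship ..1.11...2.22..
After op 6 (delete): buffer="kiiuapvuijadt" (len 13), cursors c1@4 c2@10, authorship ..1.1...2.2..
After op 7 (move_right): buffer="kiiuapvuijadt" (len 13), cursors c1@5 c2@11, authorship ..1.1...2.2..
After op 8 (delete): buffer="kiiupvuijdt" (len 11), cursors c1@4 c2@9, authorship ..1....2...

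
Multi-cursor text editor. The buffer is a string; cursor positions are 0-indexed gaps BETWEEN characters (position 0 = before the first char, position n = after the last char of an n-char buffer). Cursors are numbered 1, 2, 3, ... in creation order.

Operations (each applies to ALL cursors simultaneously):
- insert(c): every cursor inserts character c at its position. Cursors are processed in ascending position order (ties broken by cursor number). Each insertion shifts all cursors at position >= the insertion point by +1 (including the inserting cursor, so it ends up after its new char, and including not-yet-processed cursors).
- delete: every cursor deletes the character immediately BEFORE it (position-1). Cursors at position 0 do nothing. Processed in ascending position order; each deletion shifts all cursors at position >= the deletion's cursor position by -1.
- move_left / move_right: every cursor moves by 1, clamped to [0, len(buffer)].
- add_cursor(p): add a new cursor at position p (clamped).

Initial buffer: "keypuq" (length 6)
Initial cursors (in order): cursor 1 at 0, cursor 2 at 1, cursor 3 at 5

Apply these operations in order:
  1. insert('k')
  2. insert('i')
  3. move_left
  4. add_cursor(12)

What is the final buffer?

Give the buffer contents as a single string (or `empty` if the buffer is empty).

After op 1 (insert('k')): buffer="kkkeypukq" (len 9), cursors c1@1 c2@3 c3@8, authorship 1.2....3.
After op 2 (insert('i')): buffer="kikkieypukiq" (len 12), cursors c1@2 c2@5 c3@11, authorship 11.22....33.
After op 3 (move_left): buffer="kikkieypukiq" (len 12), cursors c1@1 c2@4 c3@10, authorship 11.22....33.
After op 4 (add_cursor(12)): buffer="kikkieypukiq" (len 12), cursors c1@1 c2@4 c3@10 c4@12, authorship 11.22....33.

Answer: kikkieypukiq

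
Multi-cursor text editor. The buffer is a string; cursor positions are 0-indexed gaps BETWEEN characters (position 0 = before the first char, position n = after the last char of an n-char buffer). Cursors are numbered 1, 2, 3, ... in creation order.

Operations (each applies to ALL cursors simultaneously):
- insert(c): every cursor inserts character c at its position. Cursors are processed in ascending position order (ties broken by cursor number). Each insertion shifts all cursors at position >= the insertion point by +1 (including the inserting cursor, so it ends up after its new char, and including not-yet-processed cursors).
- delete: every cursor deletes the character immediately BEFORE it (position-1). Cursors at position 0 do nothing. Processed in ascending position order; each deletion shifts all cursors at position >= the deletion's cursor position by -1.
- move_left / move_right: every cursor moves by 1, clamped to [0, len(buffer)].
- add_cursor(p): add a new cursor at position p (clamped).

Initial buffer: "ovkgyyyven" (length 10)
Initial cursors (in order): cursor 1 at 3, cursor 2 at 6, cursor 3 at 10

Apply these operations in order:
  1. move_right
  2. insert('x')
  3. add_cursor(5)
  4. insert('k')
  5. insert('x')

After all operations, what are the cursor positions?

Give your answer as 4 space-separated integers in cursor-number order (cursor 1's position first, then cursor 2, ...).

Answer: 9 15 21 9

Derivation:
After op 1 (move_right): buffer="ovkgyyyven" (len 10), cursors c1@4 c2@7 c3@10, authorship ..........
After op 2 (insert('x')): buffer="ovkgxyyyxvenx" (len 13), cursors c1@5 c2@9 c3@13, authorship ....1...2...3
After op 3 (add_cursor(5)): buffer="ovkgxyyyxvenx" (len 13), cursors c1@5 c4@5 c2@9 c3@13, authorship ....1...2...3
After op 4 (insert('k')): buffer="ovkgxkkyyyxkvenxk" (len 17), cursors c1@7 c4@7 c2@12 c3@17, authorship ....114...22...33
After op 5 (insert('x')): buffer="ovkgxkkxxyyyxkxvenxkx" (len 21), cursors c1@9 c4@9 c2@15 c3@21, authorship ....11414...222...333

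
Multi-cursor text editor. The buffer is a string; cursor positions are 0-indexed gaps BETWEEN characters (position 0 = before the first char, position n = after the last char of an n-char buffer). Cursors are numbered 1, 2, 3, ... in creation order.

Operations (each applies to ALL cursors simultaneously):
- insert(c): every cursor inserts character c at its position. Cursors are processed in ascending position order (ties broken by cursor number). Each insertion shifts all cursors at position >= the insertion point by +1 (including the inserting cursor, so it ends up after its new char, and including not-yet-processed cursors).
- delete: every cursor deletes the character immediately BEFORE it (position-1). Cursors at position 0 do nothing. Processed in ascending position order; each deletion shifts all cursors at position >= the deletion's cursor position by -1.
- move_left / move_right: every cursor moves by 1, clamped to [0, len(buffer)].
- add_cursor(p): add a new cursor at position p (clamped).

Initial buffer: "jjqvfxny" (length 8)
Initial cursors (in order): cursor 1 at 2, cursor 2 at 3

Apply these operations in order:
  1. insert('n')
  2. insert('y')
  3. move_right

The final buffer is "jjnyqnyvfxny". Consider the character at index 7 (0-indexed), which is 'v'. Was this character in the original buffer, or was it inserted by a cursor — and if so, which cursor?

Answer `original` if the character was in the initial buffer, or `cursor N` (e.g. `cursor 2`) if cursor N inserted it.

After op 1 (insert('n')): buffer="jjnqnvfxny" (len 10), cursors c1@3 c2@5, authorship ..1.2.....
After op 2 (insert('y')): buffer="jjnyqnyvfxny" (len 12), cursors c1@4 c2@7, authorship ..11.22.....
After op 3 (move_right): buffer="jjnyqnyvfxny" (len 12), cursors c1@5 c2@8, authorship ..11.22.....
Authorship (.=original, N=cursor N): . . 1 1 . 2 2 . . . . .
Index 7: author = original

Answer: original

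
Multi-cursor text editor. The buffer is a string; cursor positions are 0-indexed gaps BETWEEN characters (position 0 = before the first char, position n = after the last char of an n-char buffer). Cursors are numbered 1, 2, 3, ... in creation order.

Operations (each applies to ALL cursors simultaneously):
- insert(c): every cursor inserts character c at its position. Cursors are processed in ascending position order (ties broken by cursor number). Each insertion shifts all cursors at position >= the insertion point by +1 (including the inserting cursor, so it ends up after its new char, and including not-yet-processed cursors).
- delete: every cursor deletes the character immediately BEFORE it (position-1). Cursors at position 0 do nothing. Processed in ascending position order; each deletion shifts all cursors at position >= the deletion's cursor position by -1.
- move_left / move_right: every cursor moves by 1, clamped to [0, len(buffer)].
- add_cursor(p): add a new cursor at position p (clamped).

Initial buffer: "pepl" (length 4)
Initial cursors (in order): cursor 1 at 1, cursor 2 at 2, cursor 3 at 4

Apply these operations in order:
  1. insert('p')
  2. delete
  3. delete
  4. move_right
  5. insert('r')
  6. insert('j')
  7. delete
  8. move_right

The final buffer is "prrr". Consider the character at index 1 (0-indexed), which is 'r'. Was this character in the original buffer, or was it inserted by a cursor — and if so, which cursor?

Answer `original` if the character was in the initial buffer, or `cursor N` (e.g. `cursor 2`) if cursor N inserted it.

After op 1 (insert('p')): buffer="ppepplp" (len 7), cursors c1@2 c2@4 c3@7, authorship .1.2..3
After op 2 (delete): buffer="pepl" (len 4), cursors c1@1 c2@2 c3@4, authorship ....
After op 3 (delete): buffer="p" (len 1), cursors c1@0 c2@0 c3@1, authorship .
After op 4 (move_right): buffer="p" (len 1), cursors c1@1 c2@1 c3@1, authorship .
After op 5 (insert('r')): buffer="prrr" (len 4), cursors c1@4 c2@4 c3@4, authorship .123
After op 6 (insert('j')): buffer="prrrjjj" (len 7), cursors c1@7 c2@7 c3@7, authorship .123123
After op 7 (delete): buffer="prrr" (len 4), cursors c1@4 c2@4 c3@4, authorship .123
After op 8 (move_right): buffer="prrr" (len 4), cursors c1@4 c2@4 c3@4, authorship .123
Authorship (.=original, N=cursor N): . 1 2 3
Index 1: author = 1

Answer: cursor 1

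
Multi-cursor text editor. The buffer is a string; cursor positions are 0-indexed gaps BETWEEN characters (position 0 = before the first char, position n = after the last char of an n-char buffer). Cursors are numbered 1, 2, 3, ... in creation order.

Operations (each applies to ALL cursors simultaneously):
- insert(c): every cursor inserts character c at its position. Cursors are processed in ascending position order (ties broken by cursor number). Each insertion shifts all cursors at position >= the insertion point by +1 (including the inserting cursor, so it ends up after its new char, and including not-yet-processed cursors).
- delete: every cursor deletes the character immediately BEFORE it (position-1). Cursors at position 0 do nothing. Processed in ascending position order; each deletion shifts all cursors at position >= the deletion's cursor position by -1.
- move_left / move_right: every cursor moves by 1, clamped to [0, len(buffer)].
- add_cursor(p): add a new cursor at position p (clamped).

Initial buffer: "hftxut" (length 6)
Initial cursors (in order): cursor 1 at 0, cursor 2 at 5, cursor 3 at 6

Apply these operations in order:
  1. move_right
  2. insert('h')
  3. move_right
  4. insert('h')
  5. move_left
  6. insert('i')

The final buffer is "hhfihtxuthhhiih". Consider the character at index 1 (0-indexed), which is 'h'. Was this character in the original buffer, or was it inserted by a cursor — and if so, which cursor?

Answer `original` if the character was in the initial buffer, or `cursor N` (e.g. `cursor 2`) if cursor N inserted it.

After op 1 (move_right): buffer="hftxut" (len 6), cursors c1@1 c2@6 c3@6, authorship ......
After op 2 (insert('h')): buffer="hhftxuthh" (len 9), cursors c1@2 c2@9 c3@9, authorship .1.....23
After op 3 (move_right): buffer="hhftxuthh" (len 9), cursors c1@3 c2@9 c3@9, authorship .1.....23
After op 4 (insert('h')): buffer="hhfhtxuthhhh" (len 12), cursors c1@4 c2@12 c3@12, authorship .1.1....2323
After op 5 (move_left): buffer="hhfhtxuthhhh" (len 12), cursors c1@3 c2@11 c3@11, authorship .1.1....2323
After op 6 (insert('i')): buffer="hhfihtxuthhhiih" (len 15), cursors c1@4 c2@14 c3@14, authorship .1.11....232233
Authorship (.=original, N=cursor N): . 1 . 1 1 . . . . 2 3 2 2 3 3
Index 1: author = 1

Answer: cursor 1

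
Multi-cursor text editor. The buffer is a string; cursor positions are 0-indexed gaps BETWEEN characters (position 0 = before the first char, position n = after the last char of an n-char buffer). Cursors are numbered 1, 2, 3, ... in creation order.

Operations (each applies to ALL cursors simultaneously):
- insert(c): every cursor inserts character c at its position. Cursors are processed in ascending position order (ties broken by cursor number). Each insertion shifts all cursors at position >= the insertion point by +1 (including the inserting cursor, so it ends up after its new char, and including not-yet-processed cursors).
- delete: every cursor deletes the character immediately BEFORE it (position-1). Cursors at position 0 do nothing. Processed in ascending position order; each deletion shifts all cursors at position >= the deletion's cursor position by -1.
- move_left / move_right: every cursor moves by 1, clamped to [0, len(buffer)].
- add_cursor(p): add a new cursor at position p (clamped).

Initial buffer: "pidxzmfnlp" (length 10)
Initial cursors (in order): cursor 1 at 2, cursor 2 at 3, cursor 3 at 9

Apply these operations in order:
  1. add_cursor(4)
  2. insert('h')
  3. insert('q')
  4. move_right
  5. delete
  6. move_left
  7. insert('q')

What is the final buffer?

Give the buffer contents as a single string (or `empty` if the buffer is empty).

After op 1 (add_cursor(4)): buffer="pidxzmfnlp" (len 10), cursors c1@2 c2@3 c4@4 c3@9, authorship ..........
After op 2 (insert('h')): buffer="pihdhxhzmfnlhp" (len 14), cursors c1@3 c2@5 c4@7 c3@13, authorship ..1.2.4.....3.
After op 3 (insert('q')): buffer="pihqdhqxhqzmfnlhqp" (len 18), cursors c1@4 c2@7 c4@10 c3@17, authorship ..11.22.44.....33.
After op 4 (move_right): buffer="pihqdhqxhqzmfnlhqp" (len 18), cursors c1@5 c2@8 c4@11 c3@18, authorship ..11.22.44.....33.
After op 5 (delete): buffer="pihqhqhqmfnlhq" (len 14), cursors c1@4 c2@6 c4@8 c3@14, authorship ..112244....33
After op 6 (move_left): buffer="pihqhqhqmfnlhq" (len 14), cursors c1@3 c2@5 c4@7 c3@13, authorship ..112244....33
After op 7 (insert('q')): buffer="pihqqhqqhqqmfnlhqq" (len 18), cursors c1@4 c2@7 c4@10 c3@17, authorship ..111222444....333

Answer: pihqqhqqhqqmfnlhqq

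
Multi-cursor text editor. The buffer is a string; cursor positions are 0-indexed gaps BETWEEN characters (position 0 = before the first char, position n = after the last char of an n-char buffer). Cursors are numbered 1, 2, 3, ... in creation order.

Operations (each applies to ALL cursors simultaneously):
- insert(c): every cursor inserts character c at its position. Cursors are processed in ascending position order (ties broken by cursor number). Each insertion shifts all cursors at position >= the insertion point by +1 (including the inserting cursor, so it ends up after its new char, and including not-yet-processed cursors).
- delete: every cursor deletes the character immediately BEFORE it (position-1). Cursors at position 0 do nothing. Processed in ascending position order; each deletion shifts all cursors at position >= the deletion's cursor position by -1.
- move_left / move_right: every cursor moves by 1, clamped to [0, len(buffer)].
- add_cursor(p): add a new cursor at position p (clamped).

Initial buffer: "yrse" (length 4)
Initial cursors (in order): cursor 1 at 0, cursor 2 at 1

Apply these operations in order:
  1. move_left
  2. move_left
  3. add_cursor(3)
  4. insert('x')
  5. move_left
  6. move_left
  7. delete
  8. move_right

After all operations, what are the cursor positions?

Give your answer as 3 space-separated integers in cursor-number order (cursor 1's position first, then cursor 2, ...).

Answer: 1 1 4

Derivation:
After op 1 (move_left): buffer="yrse" (len 4), cursors c1@0 c2@0, authorship ....
After op 2 (move_left): buffer="yrse" (len 4), cursors c1@0 c2@0, authorship ....
After op 3 (add_cursor(3)): buffer="yrse" (len 4), cursors c1@0 c2@0 c3@3, authorship ....
After op 4 (insert('x')): buffer="xxyrsxe" (len 7), cursors c1@2 c2@2 c3@6, authorship 12...3.
After op 5 (move_left): buffer="xxyrsxe" (len 7), cursors c1@1 c2@1 c3@5, authorship 12...3.
After op 6 (move_left): buffer="xxyrsxe" (len 7), cursors c1@0 c2@0 c3@4, authorship 12...3.
After op 7 (delete): buffer="xxysxe" (len 6), cursors c1@0 c2@0 c3@3, authorship 12..3.
After op 8 (move_right): buffer="xxysxe" (len 6), cursors c1@1 c2@1 c3@4, authorship 12..3.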